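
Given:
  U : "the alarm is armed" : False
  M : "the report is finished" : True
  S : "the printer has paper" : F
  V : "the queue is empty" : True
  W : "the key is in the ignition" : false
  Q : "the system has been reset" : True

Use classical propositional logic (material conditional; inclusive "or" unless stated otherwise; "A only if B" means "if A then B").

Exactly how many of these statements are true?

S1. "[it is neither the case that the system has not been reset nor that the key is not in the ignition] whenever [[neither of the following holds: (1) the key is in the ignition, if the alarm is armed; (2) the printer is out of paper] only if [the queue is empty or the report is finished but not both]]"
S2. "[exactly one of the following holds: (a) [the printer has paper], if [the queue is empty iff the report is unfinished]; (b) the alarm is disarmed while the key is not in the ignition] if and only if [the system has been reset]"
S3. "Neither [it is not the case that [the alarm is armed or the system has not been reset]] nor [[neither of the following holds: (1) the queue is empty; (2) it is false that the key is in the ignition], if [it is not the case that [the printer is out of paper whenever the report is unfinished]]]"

0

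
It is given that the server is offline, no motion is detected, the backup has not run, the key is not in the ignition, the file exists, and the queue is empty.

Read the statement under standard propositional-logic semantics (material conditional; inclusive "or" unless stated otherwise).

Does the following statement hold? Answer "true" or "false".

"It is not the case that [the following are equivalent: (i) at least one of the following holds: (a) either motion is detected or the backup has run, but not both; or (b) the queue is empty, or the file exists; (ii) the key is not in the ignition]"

Let S = "motion is detected" (False), M = "the backup has run" (False), H = "the queue is empty" (True), W = "the file exists" (True), N = "the key is in the ignition" (False).
In symbols: not (((S xor M) or (H or W)) iff not N)

S xor M = False xor False = False
H or W = True or True = True
(S xor M) or (H or W) = False or True = True
not N = not False = True
((S xor M) or (H or W)) iff not N = True iff True = True
not (((S xor M) or (H or W)) iff not N) = not True = False

The statement is false.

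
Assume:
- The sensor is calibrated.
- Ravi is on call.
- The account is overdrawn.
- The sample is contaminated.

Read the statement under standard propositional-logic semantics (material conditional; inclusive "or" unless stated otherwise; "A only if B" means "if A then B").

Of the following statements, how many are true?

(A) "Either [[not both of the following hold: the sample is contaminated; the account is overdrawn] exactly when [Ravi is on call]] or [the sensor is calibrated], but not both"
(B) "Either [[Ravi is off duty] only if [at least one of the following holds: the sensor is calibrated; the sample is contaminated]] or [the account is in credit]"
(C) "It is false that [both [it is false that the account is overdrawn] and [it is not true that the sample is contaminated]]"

3

Let S = "the sample is contaminated" (T), R = "the account is overdrawn" (T), Q = "Ravi is on call" (T), P = "the sensor is calibrated" (T).

(A): Formalization: ((S ↑ R) ↔ Q) ⊕ P

S ↑ R = T ↑ T = F
(S ↑ R) ↔ Q = F ↔ T = F
((S ↑ R) ↔ Q) ⊕ P = F ⊕ T = T
So (A) is true.

(B): In symbols: (¬Q → (P ∨ S)) ∨ ¬R

¬Q = ¬T = F
P ∨ S = T ∨ T = T
¬Q → (P ∨ S) = F → T = T
¬R = ¬T = F
(¬Q → (P ∨ S)) ∨ ¬R = T ∨ F = T
So (B) is true.

(C): Formalization: ¬(¬R ∧ ¬S)

¬R = ¬T = F
¬S = ¬T = F
¬R ∧ ¬S = F ∧ F = F
¬(¬R ∧ ¬S) = ¬F = T
So (C) is true.

3 of the 3 statements are true ((A), (B), (C)).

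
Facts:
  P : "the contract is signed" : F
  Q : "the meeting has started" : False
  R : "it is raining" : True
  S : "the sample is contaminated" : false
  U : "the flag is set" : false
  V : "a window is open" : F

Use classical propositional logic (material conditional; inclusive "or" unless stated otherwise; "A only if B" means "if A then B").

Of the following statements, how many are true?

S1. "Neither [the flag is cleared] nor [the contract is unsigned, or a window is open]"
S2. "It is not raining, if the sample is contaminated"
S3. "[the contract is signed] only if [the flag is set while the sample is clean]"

2

S1: Parsed as not U nor (not P or V)

not U = not False = True
not P = not False = True
not P or V = True or False = True
not U nor (not P or V) = True nor True = False
Hence S1 is false.

S2: Formalization: S -> not R

not R = not True = False
S -> not R = False -> False = True
So S2 is true.

S3: This is P -> (U and not S).

not S = not False = True
U and not S = False and True = False
P -> (U and not S) = False -> False = True
So S3 is true.

True statements: 2.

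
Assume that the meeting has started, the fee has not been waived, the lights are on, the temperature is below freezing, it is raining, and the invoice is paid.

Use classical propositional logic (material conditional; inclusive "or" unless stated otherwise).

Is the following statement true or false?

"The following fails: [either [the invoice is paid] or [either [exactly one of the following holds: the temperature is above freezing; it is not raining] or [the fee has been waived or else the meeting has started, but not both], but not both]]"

Let V = "the invoice is paid" (True), S = "the temperature is below freezing" (True), U = "it is raining" (True), Q = "the fee has been waived" (False), P = "the meeting has started" (True).
This is not (V or ((not S xor not U) xor (Q xor P))).

not S = not True = False
not U = not True = False
not S xor not U = False xor False = False
Q xor P = False xor True = True
(not S xor not U) xor (Q xor P) = False xor True = True
V or ((not S xor not U) xor (Q xor P)) = True or True = True
not (V or ((not S xor not U) xor (Q xor P))) = not True = False

False.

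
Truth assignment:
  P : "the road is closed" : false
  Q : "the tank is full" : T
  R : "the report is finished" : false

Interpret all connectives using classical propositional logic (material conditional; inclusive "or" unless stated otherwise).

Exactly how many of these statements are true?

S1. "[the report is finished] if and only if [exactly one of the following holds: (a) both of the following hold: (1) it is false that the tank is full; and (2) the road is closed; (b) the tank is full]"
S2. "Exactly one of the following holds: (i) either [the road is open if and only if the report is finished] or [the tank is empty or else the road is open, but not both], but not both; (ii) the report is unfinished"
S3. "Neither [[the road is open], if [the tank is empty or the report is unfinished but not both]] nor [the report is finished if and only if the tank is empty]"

0

S1: In symbols: R ↔ ((¬Q ∧ P) ⊕ Q)

¬Q = ¬T = F
¬Q ∧ P = F ∧ F = F
(¬Q ∧ P) ⊕ Q = F ⊕ T = T
R ↔ ((¬Q ∧ P) ⊕ Q) = F ↔ T = F
Thus S1 is false.

S2: This is ((¬P ↔ R) ⊕ (¬Q ⊕ ¬P)) ⊕ ¬R.

¬P = ¬F = T
¬P ↔ R = T ↔ F = F
¬Q = ¬T = F
¬P = ¬F = T
¬Q ⊕ ¬P = F ⊕ T = T
(¬P ↔ R) ⊕ (¬Q ⊕ ¬P) = F ⊕ T = T
¬R = ¬F = T
((¬P ↔ R) ⊕ (¬Q ⊕ ¬P)) ⊕ ¬R = T ⊕ T = F
Hence S2 is false.

S3: This is ((¬Q ⊕ ¬R) → ¬P) ↓ (R ↔ ¬Q).

¬Q = ¬T = F
¬R = ¬F = T
¬Q ⊕ ¬R = F ⊕ T = T
¬P = ¬F = T
(¬Q ⊕ ¬R) → ¬P = T → T = T
¬Q = ¬T = F
R ↔ ¬Q = F ↔ F = T
((¬Q ⊕ ¬R) → ¬P) ↓ (R ↔ ¬Q) = T ↓ T = F
So S3 is false.

Count: 0.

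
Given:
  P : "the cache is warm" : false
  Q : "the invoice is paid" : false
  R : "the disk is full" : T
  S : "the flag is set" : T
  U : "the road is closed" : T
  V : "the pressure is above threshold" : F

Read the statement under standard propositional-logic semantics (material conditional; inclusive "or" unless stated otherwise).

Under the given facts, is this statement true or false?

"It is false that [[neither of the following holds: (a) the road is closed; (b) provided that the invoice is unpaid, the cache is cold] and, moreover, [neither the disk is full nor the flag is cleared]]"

True.

Values: U=T, Q=F, P=F, R=T, S=T.
In symbols: ¬((U ↓ (¬Q → ¬P)) ∧ (R ↓ ¬S))

¬Q = ¬F = T
¬P = ¬F = T
¬Q → ¬P = T → T = T
U ↓ (¬Q → ¬P) = T ↓ T = F
¬S = ¬T = F
R ↓ ¬S = T ↓ F = F
(U ↓ (¬Q → ¬P)) ∧ (R ↓ ¬S) = F ∧ F = F
¬((U ↓ (¬Q → ¬P)) ∧ (R ↓ ¬S)) = ¬F = T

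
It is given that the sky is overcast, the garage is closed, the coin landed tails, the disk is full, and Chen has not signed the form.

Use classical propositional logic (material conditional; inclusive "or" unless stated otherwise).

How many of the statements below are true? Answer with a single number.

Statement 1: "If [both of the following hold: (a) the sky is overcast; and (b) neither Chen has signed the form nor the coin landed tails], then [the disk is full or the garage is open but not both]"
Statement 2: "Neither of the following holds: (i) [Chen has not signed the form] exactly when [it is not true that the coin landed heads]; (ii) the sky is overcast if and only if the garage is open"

Let P = "the sky is overcast" (T), U = "Chen has signed the form" (F), R = "the coin landed heads" (F), S = "the disk is full" (T), Q = "the garage is closed" (T).

Statement 1: Formalization: (P & (U nor ~R)) -> (S xor ~Q)

~R = ~F = T
U nor ~R = F nor T = F
P & (U nor ~R) = T & F = F
~Q = ~T = F
S xor ~Q = T xor F = T
(P & (U nor ~R)) -> (S xor ~Q) = F -> T = T
So Statement 1 is true.

Statement 2: This is (~U <-> ~R) nor (P <-> ~Q).

~U = ~F = T
~R = ~F = T
~U <-> ~R = T <-> T = T
~Q = ~T = F
P <-> ~Q = T <-> F = F
(~U <-> ~R) nor (P <-> ~Q) = T nor F = F
Hence Statement 2 is false.

1 of the 2 statements is true (Statement 1).

1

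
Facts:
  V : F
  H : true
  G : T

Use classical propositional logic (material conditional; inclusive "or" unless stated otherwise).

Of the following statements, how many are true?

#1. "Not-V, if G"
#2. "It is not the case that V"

2

#1: This is G -> ~V.

~V = ~F = T
G -> ~V = T -> T = T
Hence #1 is true.

#2: Formalization: ~V

~V = ~F = T
Thus #2 is true.

True statements: 2.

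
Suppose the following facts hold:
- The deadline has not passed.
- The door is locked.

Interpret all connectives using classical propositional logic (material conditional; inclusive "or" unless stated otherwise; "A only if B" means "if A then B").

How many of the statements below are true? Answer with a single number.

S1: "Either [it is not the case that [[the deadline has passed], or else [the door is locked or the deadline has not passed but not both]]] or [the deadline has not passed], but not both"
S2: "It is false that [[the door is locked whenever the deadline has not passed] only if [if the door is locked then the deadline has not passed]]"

0

Let P = "the deadline has passed" (F), Q = "the door is locked" (T).

S1: Formalization: ~(P | (Q xor ~P)) xor ~P

~P = ~F = T
Q xor ~P = T xor T = F
P | (Q xor ~P) = F | F = F
~(P | (Q xor ~P)) = ~F = T
~P = ~F = T
~(P | (Q xor ~P)) xor ~P = T xor T = F
Thus S1 is false.

S2: Formalization: ~((~P -> Q) -> (Q -> ~P))

~P = ~F = T
~P -> Q = T -> T = T
~P = ~F = T
Q -> ~P = T -> T = T
(~P -> Q) -> (Q -> ~P) = T -> T = T
~((~P -> Q) -> (Q -> ~P)) = ~T = F
So S2 is false.

True statements: 0 (none).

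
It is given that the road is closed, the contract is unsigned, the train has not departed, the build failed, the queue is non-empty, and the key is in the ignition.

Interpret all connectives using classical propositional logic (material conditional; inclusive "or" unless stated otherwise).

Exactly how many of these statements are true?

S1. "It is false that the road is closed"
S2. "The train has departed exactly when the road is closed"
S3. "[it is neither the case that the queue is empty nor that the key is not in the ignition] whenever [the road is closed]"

Let P = "the road is closed" (T), R = "the train has departed" (F), U = "the queue is empty" (F), V = "the key is in the ignition" (T).

S1: Formalization: ~P

~P = ~T = F
So S1 is false.

S2: This is R <-> P.

R <-> P = F <-> T = F
Thus S2 is false.

S3: This is P -> (U nor ~V).

~V = ~T = F
U nor ~V = F nor F = T
P -> (U nor ~V) = T -> T = T
Hence S3 is true.

Count: 1.

1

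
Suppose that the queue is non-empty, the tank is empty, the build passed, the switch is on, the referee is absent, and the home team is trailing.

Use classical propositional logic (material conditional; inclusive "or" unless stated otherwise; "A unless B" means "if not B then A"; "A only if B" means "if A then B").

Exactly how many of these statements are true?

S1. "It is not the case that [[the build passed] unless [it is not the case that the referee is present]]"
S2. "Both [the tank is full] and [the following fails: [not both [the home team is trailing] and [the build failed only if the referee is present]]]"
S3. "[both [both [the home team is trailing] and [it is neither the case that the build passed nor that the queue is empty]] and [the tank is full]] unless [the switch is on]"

Let W = "the build passed" (T), S = "the referee is present" (F), Q = "the tank is full" (F), G = "the home team is leading" (F), P = "the queue is empty" (F), V = "the switch is on" (T).

S1: Formalization: ~(W | ~S)

~S = ~F = T
W | ~S = T | T = T
~(W | ~S) = ~T = F
Hence S1 is false.

S2: This is Q & ~(~G nand (~W -> S)).

~G = ~F = T
~W = ~T = F
~W -> S = F -> F = T
~G nand (~W -> S) = T nand T = F
~(~G nand (~W -> S)) = ~F = T
Q & ~(~G nand (~W -> S)) = F & T = F
So S2 is false.

S3: This is ((~G & (W nor P)) & Q) | V.

~G = ~F = T
W nor P = T nor F = F
~G & (W nor P) = T & F = F
(~G & (W nor P)) & Q = F & F = F
((~G & (W nor P)) & Q) | V = F | T = T
Thus S3 is true.

True statements: 1 (S3).

1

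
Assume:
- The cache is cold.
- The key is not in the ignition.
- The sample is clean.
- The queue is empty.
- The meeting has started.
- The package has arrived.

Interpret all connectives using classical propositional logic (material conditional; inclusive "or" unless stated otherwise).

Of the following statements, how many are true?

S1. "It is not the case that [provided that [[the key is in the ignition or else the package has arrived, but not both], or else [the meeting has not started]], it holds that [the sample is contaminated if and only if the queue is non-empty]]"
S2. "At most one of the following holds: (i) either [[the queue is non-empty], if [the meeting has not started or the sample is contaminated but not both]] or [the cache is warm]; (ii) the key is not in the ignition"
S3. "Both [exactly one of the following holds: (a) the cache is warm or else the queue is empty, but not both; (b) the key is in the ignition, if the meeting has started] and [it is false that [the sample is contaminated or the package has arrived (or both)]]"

0

Let Q = "the key is in the ignition" (False), V = "the package has arrived" (True), M = "the meeting has started" (True), S = "the sample is contaminated" (False), K = "the queue is empty" (True), W = "the cache is warm" (False).

S1: Parsed as not (((Q xor V) or not M) -> (S iff not K))

Q xor V = False xor True = True
not M = not True = False
(Q xor V) or not M = True or False = True
not K = not True = False
S iff not K = False iff False = True
((Q xor V) or not M) -> (S iff not K) = True -> True = True
not (((Q xor V) or not M) -> (S iff not K)) = not True = False
Thus S1 is false.

S2: This is (((not M xor S) -> not K) or W) nand not Q.

not M = not True = False
not M xor S = False xor False = False
not K = not True = False
(not M xor S) -> not K = False -> False = True
((not M xor S) -> not K) or W = True or False = True
not Q = not False = True
(((not M xor S) -> not K) or W) nand not Q = True nand True = False
Thus S2 is false.

S3: In symbols: ((W xor K) xor (M -> Q)) and not (S or V)

W xor K = False xor True = True
M -> Q = True -> False = False
(W xor K) xor (M -> Q) = True xor False = True
S or V = False or True = True
not (S or V) = not True = False
((W xor K) xor (M -> Q)) and not (S or V) = True and False = False
So S3 is false.

Count: 0.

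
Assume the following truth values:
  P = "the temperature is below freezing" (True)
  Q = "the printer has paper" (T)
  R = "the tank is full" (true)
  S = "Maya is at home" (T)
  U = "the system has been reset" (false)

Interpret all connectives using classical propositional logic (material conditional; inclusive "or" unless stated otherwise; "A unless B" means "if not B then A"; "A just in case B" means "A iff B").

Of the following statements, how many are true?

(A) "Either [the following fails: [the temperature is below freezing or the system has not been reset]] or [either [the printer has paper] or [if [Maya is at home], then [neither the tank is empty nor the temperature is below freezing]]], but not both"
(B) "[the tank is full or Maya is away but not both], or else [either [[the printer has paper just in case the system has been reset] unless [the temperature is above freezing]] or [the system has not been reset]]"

(A): In symbols: ~(P | ~U) xor (Q | (S -> (~R nor P)))

~U = ~F = T
P | ~U = T | T = T
~(P | ~U) = ~T = F
~R = ~T = F
~R nor P = F nor T = F
S -> (~R nor P) = T -> F = F
Q | (S -> (~R nor P)) = T | F = T
~(P | ~U) xor (Q | (S -> (~R nor P))) = F xor T = T
Thus (A) is true.

(B): In symbols: (R xor ~S) | (((Q <-> U) | ~P) | ~U)

~S = ~T = F
R xor ~S = T xor F = T
Q <-> U = T <-> F = F
~P = ~T = F
(Q <-> U) | ~P = F | F = F
~U = ~F = T
((Q <-> U) | ~P) | ~U = F | T = T
(R xor ~S) | (((Q <-> U) | ~P) | ~U) = T | T = T
Thus (B) is true.

True statements: 2.

2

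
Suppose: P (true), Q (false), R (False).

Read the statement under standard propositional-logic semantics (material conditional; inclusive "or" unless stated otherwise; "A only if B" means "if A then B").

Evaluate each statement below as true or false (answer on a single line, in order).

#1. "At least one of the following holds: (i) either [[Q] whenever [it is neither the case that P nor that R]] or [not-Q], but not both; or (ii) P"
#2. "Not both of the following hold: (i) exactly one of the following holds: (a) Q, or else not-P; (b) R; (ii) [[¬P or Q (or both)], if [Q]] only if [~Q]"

#1: In symbols: (((P ↓ R) → Q) ⊕ ¬Q) ∨ P

P ↓ R = T ↓ F = F
(P ↓ R) → Q = F → F = T
¬Q = ¬F = T
((P ↓ R) → Q) ⊕ ¬Q = T ⊕ T = F
(((P ↓ R) → Q) ⊕ ¬Q) ∨ P = F ∨ T = T
Thus #1 is true.

#2: Formalization: ((Q ∨ ¬P) ⊕ R) ↑ ((Q → (¬P ∨ Q)) → ¬Q)

¬P = ¬T = F
Q ∨ ¬P = F ∨ F = F
(Q ∨ ¬P) ⊕ R = F ⊕ F = F
¬P = ¬T = F
¬P ∨ Q = F ∨ F = F
Q → (¬P ∨ Q) = F → F = T
¬Q = ¬F = T
(Q → (¬P ∨ Q)) → ¬Q = T → T = T
((Q ∨ ¬P) ⊕ R) ↑ ((Q → (¬P ∨ Q)) → ¬Q) = F ↑ T = T
Thus #2 is true.

#1 T; #2 T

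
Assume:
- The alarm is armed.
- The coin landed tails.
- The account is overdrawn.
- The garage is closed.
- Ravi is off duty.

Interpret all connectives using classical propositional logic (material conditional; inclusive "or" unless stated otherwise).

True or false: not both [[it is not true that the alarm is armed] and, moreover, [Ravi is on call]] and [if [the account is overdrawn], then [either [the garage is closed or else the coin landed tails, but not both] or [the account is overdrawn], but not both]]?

Let P = "the alarm is armed" (True), U = "Ravi is on call" (False), R = "the account is overdrawn" (True), S = "the garage is closed" (True), Q = "the coin landed heads" (False).
This is (not P and U) nand (R -> ((S xor not Q) xor R)).

not P = not True = False
not P and U = False and False = False
not Q = not False = True
S xor not Q = True xor True = False
(S xor not Q) xor R = False xor True = True
R -> ((S xor not Q) xor R) = True -> True = True
(not P and U) nand (R -> ((S xor not Q) xor R)) = False nand True = True

The statement is true.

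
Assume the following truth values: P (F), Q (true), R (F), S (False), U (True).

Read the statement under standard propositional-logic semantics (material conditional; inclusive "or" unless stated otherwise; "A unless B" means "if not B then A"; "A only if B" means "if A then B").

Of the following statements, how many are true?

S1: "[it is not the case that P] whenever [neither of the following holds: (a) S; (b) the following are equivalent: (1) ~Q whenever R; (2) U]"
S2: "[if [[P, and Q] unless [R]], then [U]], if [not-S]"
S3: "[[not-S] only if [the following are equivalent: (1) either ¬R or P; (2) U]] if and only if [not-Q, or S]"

S1: Parsed as (S ↓ ((R → ¬Q) ↔ U)) → ¬P

¬Q = ¬T = F
R → ¬Q = F → F = T
(R → ¬Q) ↔ U = T ↔ T = T
S ↓ ((R → ¬Q) ↔ U) = F ↓ T = F
¬P = ¬F = T
(S ↓ ((R → ¬Q) ↔ U)) → ¬P = F → T = T
Thus S1 is true.

S2: Formalization: ¬S → (((P ∧ Q) ∨ R) → U)

¬S = ¬F = T
P ∧ Q = F ∧ T = F
(P ∧ Q) ∨ R = F ∨ F = F
((P ∧ Q) ∨ R) → U = F → T = T
¬S → (((P ∧ Q) ∨ R) → U) = T → T = T
So S2 is true.

S3: Parsed as (¬S → ((¬R ∨ P) ↔ U)) ↔ (¬Q ∨ S)

¬S = ¬F = T
¬R = ¬F = T
¬R ∨ P = T ∨ F = T
(¬R ∨ P) ↔ U = T ↔ T = T
¬S → ((¬R ∨ P) ↔ U) = T → T = T
¬Q = ¬T = F
¬Q ∨ S = F ∨ F = F
(¬S → ((¬R ∨ P) ↔ U)) ↔ (¬Q ∨ S) = T ↔ F = F
Hence S3 is false.

2 of the 3 statements are true (S1, S2).

2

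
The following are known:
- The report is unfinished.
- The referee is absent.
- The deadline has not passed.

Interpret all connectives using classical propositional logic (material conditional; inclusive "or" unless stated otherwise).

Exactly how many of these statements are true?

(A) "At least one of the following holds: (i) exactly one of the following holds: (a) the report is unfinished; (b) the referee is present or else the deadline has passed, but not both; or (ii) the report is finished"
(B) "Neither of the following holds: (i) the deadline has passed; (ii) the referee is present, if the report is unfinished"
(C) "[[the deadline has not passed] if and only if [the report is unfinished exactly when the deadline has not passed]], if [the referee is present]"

Let P = "the report is finished" (F), Q = "the referee is present" (F), R = "the deadline has passed" (F).

(A): Parsed as (¬P ⊕ (Q ⊕ R)) ∨ P

¬P = ¬F = T
Q ⊕ R = F ⊕ F = F
¬P ⊕ (Q ⊕ R) = T ⊕ F = T
(¬P ⊕ (Q ⊕ R)) ∨ P = T ∨ F = T
So (A) is true.

(B): Parsed as R ↓ (¬P → Q)

¬P = ¬F = T
¬P → Q = T → F = F
R ↓ (¬P → Q) = F ↓ F = T
Thus (B) is true.

(C): Formalization: Q → (¬R ↔ (¬P ↔ ¬R))

¬R = ¬F = T
¬P = ¬F = T
¬R = ¬F = T
¬P ↔ ¬R = T ↔ T = T
¬R ↔ (¬P ↔ ¬R) = T ↔ T = T
Q → (¬R ↔ (¬P ↔ ¬R)) = F → T = T
Thus (C) is true.

Count: 3.

3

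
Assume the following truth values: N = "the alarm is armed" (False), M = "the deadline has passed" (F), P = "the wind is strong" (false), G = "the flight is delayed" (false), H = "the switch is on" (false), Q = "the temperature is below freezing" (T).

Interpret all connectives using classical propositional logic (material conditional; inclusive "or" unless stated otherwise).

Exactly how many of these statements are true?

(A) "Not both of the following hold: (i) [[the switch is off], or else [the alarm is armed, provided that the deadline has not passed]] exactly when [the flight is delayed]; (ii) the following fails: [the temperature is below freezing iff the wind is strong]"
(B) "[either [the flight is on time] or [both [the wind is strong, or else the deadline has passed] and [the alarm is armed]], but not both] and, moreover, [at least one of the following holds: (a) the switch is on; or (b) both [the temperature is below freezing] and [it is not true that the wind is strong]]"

2

(A): In symbols: ((¬H ∨ (¬M → N)) ↔ G) ↑ ¬(Q ↔ P)

¬H = ¬F = T
¬M = ¬F = T
¬M → N = T → F = F
¬H ∨ (¬M → N) = T ∨ F = T
(¬H ∨ (¬M → N)) ↔ G = T ↔ F = F
Q ↔ P = T ↔ F = F
¬(Q ↔ P) = ¬F = T
((¬H ∨ (¬M → N)) ↔ G) ↑ ¬(Q ↔ P) = F ↑ T = T
So (A) is true.

(B): In symbols: (¬G ⊕ ((P ∨ M) ∧ N)) ∧ (H ∨ (Q ∧ ¬P))

¬G = ¬F = T
P ∨ M = F ∨ F = F
(P ∨ M) ∧ N = F ∧ F = F
¬G ⊕ ((P ∨ M) ∧ N) = T ⊕ F = T
¬P = ¬F = T
Q ∧ ¬P = T ∧ T = T
H ∨ (Q ∧ ¬P) = F ∨ T = T
(¬G ⊕ ((P ∨ M) ∧ N)) ∧ (H ∨ (Q ∧ ¬P)) = T ∧ T = T
Hence (B) is true.

2 of the 2 statements are true ((A), (B)).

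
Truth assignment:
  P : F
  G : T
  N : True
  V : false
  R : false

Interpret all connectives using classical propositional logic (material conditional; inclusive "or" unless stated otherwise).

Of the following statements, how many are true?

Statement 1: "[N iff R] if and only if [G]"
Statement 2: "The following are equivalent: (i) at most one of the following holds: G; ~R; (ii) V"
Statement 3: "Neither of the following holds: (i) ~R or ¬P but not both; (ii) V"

2

Statement 1: Parsed as (N <-> R) <-> G

N <-> R = T <-> F = F
(N <-> R) <-> G = F <-> T = F
Thus Statement 1 is false.

Statement 2: Parsed as (G nand ~R) <-> V

~R = ~F = T
G nand ~R = T nand T = F
(G nand ~R) <-> V = F <-> F = T
Hence Statement 2 is true.

Statement 3: This is (~R xor ~P) nor V.

~R = ~F = T
~P = ~F = T
~R xor ~P = T xor T = F
(~R xor ~P) nor V = F nor F = T
So Statement 3 is true.

2 of the 3 statements are true.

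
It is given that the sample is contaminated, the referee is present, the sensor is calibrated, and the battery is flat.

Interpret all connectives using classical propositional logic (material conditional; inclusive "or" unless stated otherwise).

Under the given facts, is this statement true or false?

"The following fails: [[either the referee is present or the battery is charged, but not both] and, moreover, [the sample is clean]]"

Let Q = "the referee is present" (T), S = "the battery is charged" (F), P = "the sample is contaminated" (T).
Parsed as ¬((Q ⊕ S) ∧ ¬P)

Q ⊕ S = T ⊕ F = T
¬P = ¬T = F
(Q ⊕ S) ∧ ¬P = T ∧ F = F
¬((Q ⊕ S) ∧ ¬P) = ¬F = T

True.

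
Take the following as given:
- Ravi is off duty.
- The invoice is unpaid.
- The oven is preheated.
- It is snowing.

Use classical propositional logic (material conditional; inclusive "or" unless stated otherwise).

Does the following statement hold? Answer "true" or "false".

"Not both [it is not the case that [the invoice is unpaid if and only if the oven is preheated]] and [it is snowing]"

True

Let Q = "the invoice is paid" (False), R = "the oven is preheated" (True), S = "it is snowing" (True).
Formalization: not (not Q iff R) nand S

not Q = not False = True
not Q iff R = True iff True = True
not (not Q iff R) = not True = False
not (not Q iff R) nand S = False nand True = True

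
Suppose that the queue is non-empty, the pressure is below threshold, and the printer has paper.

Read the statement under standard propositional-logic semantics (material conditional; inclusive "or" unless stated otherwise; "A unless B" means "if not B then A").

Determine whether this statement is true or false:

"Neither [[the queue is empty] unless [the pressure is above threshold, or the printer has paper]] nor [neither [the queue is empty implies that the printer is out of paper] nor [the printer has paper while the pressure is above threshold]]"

False

Let U = "the queue is empty" (False), M = "the pressure is above threshold" (False), V = "the printer has paper" (True).
Parsed as (U or (M or V)) nor ((U -> not V) nor (V and M))

M or V = False or True = True
U or (M or V) = False or True = True
not V = not True = False
U -> not V = False -> False = True
V and M = True and False = False
(U -> not V) nor (V and M) = True nor False = False
(U or (M or V)) nor ((U -> not V) nor (V and M)) = True nor False = False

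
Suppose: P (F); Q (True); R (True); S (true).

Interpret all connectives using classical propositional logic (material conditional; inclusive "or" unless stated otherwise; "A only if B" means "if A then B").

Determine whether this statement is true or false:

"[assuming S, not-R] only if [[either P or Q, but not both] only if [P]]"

Parsed as (S → ¬R) → ((P ⊕ Q) → P)

¬R = ¬T = F
S → ¬R = T → F = F
P ⊕ Q = F ⊕ T = T
(P ⊕ Q) → P = T → F = F
(S → ¬R) → ((P ⊕ Q) → P) = F → F = T

true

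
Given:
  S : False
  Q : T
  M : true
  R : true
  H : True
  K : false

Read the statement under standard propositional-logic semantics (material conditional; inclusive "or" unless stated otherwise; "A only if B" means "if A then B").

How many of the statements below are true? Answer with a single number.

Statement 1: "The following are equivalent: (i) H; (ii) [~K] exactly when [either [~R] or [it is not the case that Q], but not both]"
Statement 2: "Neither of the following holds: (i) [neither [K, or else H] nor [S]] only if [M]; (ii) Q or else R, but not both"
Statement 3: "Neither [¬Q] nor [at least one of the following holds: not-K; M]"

Statement 1: In symbols: H iff (not K iff (not R xor not Q))

not K = not False = True
not R = not True = False
not Q = not True = False
not R xor not Q = False xor False = False
not K iff (not R xor not Q) = True iff False = False
H iff (not K iff (not R xor not Q)) = True iff False = False
So Statement 1 is false.

Statement 2: Parsed as (((K or H) nor S) -> M) nor (Q xor R)

K or H = False or True = True
(K or H) nor S = True nor False = False
((K or H) nor S) -> M = False -> True = True
Q xor R = True xor True = False
(((K or H) nor S) -> M) nor (Q xor R) = True nor False = False
Thus Statement 2 is false.

Statement 3: Formalization: not Q nor (not K or M)

not Q = not True = False
not K = not False = True
not K or M = True or True = True
not Q nor (not K or M) = False nor True = False
So Statement 3 is false.

Count: 0.

0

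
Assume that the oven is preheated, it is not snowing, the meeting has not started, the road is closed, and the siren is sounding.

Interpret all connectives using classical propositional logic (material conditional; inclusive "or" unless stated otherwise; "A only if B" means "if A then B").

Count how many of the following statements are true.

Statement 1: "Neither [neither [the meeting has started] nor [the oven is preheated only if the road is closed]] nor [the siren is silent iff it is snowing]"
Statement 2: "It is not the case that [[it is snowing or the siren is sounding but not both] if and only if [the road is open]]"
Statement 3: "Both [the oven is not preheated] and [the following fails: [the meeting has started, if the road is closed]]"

1

Let K = "the meeting has started" (F), U = "the oven is preheated" (T), W = "the road is closed" (T), M = "the siren is sounding" (T), V = "it is snowing" (F).

Statement 1: Formalization: (K ↓ (U → W)) ↓ (¬M ↔ V)

U → W = T → T = T
K ↓ (U → W) = F ↓ T = F
¬M = ¬T = F
¬M ↔ V = F ↔ F = T
(K ↓ (U → W)) ↓ (¬M ↔ V) = F ↓ T = F
So Statement 1 is false.

Statement 2: This is ¬((V ⊕ M) ↔ ¬W).

V ⊕ M = F ⊕ T = T
¬W = ¬T = F
(V ⊕ M) ↔ ¬W = T ↔ F = F
¬((V ⊕ M) ↔ ¬W) = ¬F = T
Thus Statement 2 is true.

Statement 3: In symbols: ¬U ∧ ¬(W → K)

¬U = ¬T = F
W → K = T → F = F
¬(W → K) = ¬F = T
¬U ∧ ¬(W → K) = F ∧ T = F
So Statement 3 is false.

Count: 1.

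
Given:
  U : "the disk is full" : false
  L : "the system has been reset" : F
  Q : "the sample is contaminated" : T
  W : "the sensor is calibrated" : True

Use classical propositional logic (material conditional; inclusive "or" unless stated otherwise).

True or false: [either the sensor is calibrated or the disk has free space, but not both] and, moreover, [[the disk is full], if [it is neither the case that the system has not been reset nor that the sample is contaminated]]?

Parsed as (W ⊕ ¬U) ∧ ((¬L ↓ Q) → U)

¬U = ¬F = T
W ⊕ ¬U = T ⊕ T = F
¬L = ¬F = T
¬L ↓ Q = T ↓ T = F
(¬L ↓ Q) → U = F → F = T
(W ⊕ ¬U) ∧ ((¬L ↓ Q) → U) = F ∧ T = F

False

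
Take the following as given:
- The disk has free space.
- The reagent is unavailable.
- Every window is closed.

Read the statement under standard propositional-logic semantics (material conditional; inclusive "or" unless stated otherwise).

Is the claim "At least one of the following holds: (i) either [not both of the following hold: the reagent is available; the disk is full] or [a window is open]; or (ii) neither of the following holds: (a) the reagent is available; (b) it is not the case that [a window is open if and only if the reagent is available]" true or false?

The statement is true.

Let Q = "the reagent is available" (F), P = "the disk is full" (F), R = "a window is open" (F).
Formalization: ((Q nand P) | R) | (Q nor ~(R <-> Q))

Q nand P = F nand F = T
(Q nand P) | R = T | F = T
R <-> Q = F <-> F = T
~(R <-> Q) = ~T = F
Q nor ~(R <-> Q) = F nor F = T
((Q nand P) | R) | (Q nor ~(R <-> Q)) = T | T = T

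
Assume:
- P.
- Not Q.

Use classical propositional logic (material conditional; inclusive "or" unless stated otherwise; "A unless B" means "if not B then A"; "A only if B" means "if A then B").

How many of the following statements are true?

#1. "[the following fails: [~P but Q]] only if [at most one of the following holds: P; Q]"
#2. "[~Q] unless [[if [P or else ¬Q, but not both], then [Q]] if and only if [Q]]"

#1: This is ¬(¬P ∧ Q) → (P ↑ Q).

¬P = ¬T = F
¬P ∧ Q = F ∧ F = F
¬(¬P ∧ Q) = ¬F = T
P ↑ Q = T ↑ F = T
¬(¬P ∧ Q) → (P ↑ Q) = T → T = T
Thus #1 is true.

#2: In symbols: ¬Q ∨ (((P ⊕ ¬Q) → Q) ↔ Q)

¬Q = ¬F = T
¬Q = ¬F = T
P ⊕ ¬Q = T ⊕ T = F
(P ⊕ ¬Q) → Q = F → F = T
((P ⊕ ¬Q) → Q) ↔ Q = T ↔ F = F
¬Q ∨ (((P ⊕ ¬Q) → Q) ↔ Q) = T ∨ F = T
Thus #2 is true.

Count: 2.

2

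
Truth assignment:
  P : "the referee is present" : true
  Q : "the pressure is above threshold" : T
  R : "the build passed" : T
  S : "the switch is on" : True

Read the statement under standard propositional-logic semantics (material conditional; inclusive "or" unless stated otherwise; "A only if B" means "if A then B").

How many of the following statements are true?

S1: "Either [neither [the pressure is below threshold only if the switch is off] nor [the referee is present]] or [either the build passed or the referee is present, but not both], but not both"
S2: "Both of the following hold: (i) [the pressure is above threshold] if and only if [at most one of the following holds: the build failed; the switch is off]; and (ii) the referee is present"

1

S1: In symbols: ((¬Q → ¬S) ↓ P) ⊕ (R ⊕ P)

¬Q = ¬T = F
¬S = ¬T = F
¬Q → ¬S = F → F = T
(¬Q → ¬S) ↓ P = T ↓ T = F
R ⊕ P = T ⊕ T = F
((¬Q → ¬S) ↓ P) ⊕ (R ⊕ P) = F ⊕ F = F
So S1 is false.

S2: This is (Q ↔ (¬R ↑ ¬S)) ∧ P.

¬R = ¬T = F
¬S = ¬T = F
¬R ↑ ¬S = F ↑ F = T
Q ↔ (¬R ↑ ¬S) = T ↔ T = T
(Q ↔ (¬R ↑ ¬S)) ∧ P = T ∧ T = T
So S2 is true.

1 of the 2 statements is true (S2).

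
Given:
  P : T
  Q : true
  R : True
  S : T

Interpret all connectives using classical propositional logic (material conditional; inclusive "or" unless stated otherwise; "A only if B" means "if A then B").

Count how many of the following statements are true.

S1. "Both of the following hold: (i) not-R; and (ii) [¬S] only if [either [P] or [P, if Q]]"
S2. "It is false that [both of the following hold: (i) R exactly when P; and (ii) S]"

0

S1: This is ¬R ∧ (¬S → (P ∨ (Q → P))).

¬R = ¬T = F
¬S = ¬T = F
Q → P = T → T = T
P ∨ (Q → P) = T ∨ T = T
¬S → (P ∨ (Q → P)) = F → T = T
¬R ∧ (¬S → (P ∨ (Q → P))) = F ∧ T = F
So S1 is false.

S2: Parsed as ¬((R ↔ P) ∧ S)

R ↔ P = T ↔ T = T
(R ↔ P) ∧ S = T ∧ T = T
¬((R ↔ P) ∧ S) = ¬T = F
Hence S2 is false.

True statements: 0 (none).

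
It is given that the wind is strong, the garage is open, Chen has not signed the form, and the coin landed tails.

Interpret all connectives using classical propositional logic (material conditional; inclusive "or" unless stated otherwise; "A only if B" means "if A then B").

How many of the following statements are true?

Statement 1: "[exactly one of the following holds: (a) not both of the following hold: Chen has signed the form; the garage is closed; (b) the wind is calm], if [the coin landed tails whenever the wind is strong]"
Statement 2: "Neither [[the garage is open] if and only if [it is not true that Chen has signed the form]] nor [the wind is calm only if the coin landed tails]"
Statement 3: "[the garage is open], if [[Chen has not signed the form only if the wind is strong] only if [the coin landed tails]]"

Let P = "the wind is strong" (T), U = "the coin landed heads" (F), V = "Chen has signed the form" (F), H = "the garage is closed" (F).

Statement 1: Parsed as (P → ¬U) → ((V ↑ H) ⊕ ¬P)

¬U = ¬F = T
P → ¬U = T → T = T
V ↑ H = F ↑ F = T
¬P = ¬T = F
(V ↑ H) ⊕ ¬P = T ⊕ F = T
(P → ¬U) → ((V ↑ H) ⊕ ¬P) = T → T = T
Hence Statement 1 is true.

Statement 2: Parsed as (¬H ↔ ¬V) ↓ (¬P → ¬U)

¬H = ¬F = T
¬V = ¬F = T
¬H ↔ ¬V = T ↔ T = T
¬P = ¬T = F
¬U = ¬F = T
¬P → ¬U = F → T = T
(¬H ↔ ¬V) ↓ (¬P → ¬U) = T ↓ T = F
Hence Statement 2 is false.

Statement 3: Parsed as ((¬V → P) → ¬U) → ¬H

¬V = ¬F = T
¬V → P = T → T = T
¬U = ¬F = T
(¬V → P) → ¬U = T → T = T
¬H = ¬F = T
((¬V → P) → ¬U) → ¬H = T → T = T
Thus Statement 3 is true.

Count: 2.

2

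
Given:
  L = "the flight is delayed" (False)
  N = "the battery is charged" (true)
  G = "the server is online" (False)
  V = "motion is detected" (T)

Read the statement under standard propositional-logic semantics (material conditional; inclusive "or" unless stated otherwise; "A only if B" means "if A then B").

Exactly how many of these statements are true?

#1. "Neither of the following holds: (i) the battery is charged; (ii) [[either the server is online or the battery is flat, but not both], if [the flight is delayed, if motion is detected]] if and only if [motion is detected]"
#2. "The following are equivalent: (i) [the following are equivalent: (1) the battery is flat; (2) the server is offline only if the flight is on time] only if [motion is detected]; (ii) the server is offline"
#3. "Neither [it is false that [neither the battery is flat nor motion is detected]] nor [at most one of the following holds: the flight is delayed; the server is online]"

#1: Formalization: N ↓ (((V → L) → (G ⊕ ¬N)) ↔ V)

V → L = T → F = F
¬N = ¬T = F
G ⊕ ¬N = F ⊕ F = F
(V → L) → (G ⊕ ¬N) = F → F = T
((V → L) → (G ⊕ ¬N)) ↔ V = T ↔ T = T
N ↓ (((V → L) → (G ⊕ ¬N)) ↔ V) = T ↓ T = F
So #1 is false.

#2: Parsed as ((¬N ↔ (¬G → ¬L)) → V) ↔ ¬G

¬N = ¬T = F
¬G = ¬F = T
¬L = ¬F = T
¬G → ¬L = T → T = T
¬N ↔ (¬G → ¬L) = F ↔ T = F
(¬N ↔ (¬G → ¬L)) → V = F → T = T
¬G = ¬F = T
((¬N ↔ (¬G → ¬L)) → V) ↔ ¬G = T ↔ T = T
So #2 is true.

#3: This is ¬(¬N ↓ V) ↓ (L ↑ G).

¬N = ¬T = F
¬N ↓ V = F ↓ T = F
¬(¬N ↓ V) = ¬F = T
L ↑ G = F ↑ F = T
¬(¬N ↓ V) ↓ (L ↑ G) = T ↓ T = F
Thus #3 is false.

Count: 1.

1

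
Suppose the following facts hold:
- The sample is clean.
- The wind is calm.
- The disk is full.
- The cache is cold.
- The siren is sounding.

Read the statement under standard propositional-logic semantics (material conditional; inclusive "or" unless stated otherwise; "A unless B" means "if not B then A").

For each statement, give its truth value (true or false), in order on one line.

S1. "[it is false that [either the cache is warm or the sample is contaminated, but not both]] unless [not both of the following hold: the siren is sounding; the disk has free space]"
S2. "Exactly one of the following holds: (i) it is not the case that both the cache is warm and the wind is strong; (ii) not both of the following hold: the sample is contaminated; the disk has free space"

S1 T; S2 F

Let S = "the cache is warm" (F), P = "the sample is contaminated" (F), U = "the siren is sounding" (T), R = "the disk is full" (T), Q = "the wind is strong" (F).

S1: In symbols: ¬(S ⊕ P) ∨ (U ↑ ¬R)

S ⊕ P = F ⊕ F = F
¬(S ⊕ P) = ¬F = T
¬R = ¬T = F
U ↑ ¬R = T ↑ F = T
¬(S ⊕ P) ∨ (U ↑ ¬R) = T ∨ T = T
Hence S1 is true.

S2: Formalization: (S ↑ Q) ⊕ (P ↑ ¬R)

S ↑ Q = F ↑ F = T
¬R = ¬T = F
P ↑ ¬R = F ↑ F = T
(S ↑ Q) ⊕ (P ↑ ¬R) = T ⊕ T = F
Hence S2 is false.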